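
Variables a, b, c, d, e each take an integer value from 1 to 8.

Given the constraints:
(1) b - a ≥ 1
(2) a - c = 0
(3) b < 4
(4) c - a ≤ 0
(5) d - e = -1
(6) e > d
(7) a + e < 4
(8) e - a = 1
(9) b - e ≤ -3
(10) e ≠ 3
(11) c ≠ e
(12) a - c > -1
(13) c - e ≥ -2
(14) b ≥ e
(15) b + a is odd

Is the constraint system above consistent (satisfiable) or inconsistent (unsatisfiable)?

Constraints 1, 4, 9, and 13 give e − b ≥ 3, b − a ≥ 1, a − c ≥ 0, c − e ≥ -2.
Adding all 4 inequalities: the left sides telescope to 0, and the right sides sum to 3 + 1 + 0 + (-2) = 2. So 0 ≥ 2, which is false.

Unsatisfiable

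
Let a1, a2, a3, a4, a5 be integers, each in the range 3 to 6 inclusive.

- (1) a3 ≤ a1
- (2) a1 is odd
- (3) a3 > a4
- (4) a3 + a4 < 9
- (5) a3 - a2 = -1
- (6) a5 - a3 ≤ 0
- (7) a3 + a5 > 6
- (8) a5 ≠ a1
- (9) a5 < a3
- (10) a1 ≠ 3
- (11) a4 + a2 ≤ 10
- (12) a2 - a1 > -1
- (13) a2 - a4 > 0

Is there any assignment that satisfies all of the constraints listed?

Satisfiable

Setting (a1, a2, a3, a4, a5) = (5, 5, 4, 3, 3) satisfies everything: constraint 4: a3 + a4 = 7; constraint 5: a3 - a2 = -1, and the others follow.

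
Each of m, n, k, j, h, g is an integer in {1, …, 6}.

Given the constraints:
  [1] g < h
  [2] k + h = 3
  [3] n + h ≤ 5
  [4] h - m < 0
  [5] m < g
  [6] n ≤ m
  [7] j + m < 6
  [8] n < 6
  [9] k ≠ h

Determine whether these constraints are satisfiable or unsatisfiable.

Constraints 1, 4, and 5 give h < m, m < g, g < h. Chaining: h < m < g < h, which forces h < h — impossible.

Unsatisfiable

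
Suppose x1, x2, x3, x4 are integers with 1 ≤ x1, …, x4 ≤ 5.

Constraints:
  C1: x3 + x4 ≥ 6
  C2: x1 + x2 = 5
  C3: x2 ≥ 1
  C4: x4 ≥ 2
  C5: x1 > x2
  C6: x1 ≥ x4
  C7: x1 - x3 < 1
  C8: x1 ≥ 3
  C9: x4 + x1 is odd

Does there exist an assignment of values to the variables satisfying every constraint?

One satisfying assignment is x1 = 4, x2 = 1, x3 = 4, x4 = 3.
For the less obvious constraints — constraint 1: x3 + x4 = 7; constraint 2: x1 + x2 = 5; constraint 7: x1 - x3 = 0 — and the others hold by inspection.

Satisfiable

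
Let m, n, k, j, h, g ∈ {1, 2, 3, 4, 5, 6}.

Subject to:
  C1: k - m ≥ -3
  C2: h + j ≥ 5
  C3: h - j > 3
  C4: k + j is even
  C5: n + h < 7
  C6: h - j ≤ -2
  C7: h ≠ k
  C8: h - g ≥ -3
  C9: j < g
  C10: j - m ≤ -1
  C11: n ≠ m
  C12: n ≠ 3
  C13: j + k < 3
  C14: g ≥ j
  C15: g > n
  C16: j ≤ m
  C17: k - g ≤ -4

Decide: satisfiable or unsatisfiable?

Unsatisfiable

Constraints 1, 6, 8, 10, and 17 give g − k ≥ 4, k − m ≥ -3, m − j ≥ 1, j − h ≥ 2, h − g ≥ -3.
Adding all 5 inequalities: the left sides telescope to 0, and the right sides sum to 4 + (-3) + 1 + 2 + (-3) = 1. So 0 ≥ 1, which is false.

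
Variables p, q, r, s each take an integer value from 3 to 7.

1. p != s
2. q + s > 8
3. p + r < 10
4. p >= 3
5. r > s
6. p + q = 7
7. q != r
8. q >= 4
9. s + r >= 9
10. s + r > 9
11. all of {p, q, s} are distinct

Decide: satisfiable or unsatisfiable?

Satisfiable

One satisfying assignment is p = 3, q = 4, r = 6, s = 5.
For the less obvious constraints — constraint 2: q + s = 9; constraint 3: p + r = 9 — and the others hold by inspection.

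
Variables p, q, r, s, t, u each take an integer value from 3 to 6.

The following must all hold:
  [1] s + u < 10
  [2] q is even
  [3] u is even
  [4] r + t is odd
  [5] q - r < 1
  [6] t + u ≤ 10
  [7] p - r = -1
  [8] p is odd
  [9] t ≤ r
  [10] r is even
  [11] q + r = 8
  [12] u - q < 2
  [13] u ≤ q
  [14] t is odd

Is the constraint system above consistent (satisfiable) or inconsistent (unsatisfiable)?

One satisfying assignment is p = 3, q = 4, r = 4, s = 3, t = 3, u = 4.
For the less obvious constraints — constraint 1: s + u = 7; constraint 5: q - r = 0; constraint 6: t + u = 7 — and the others hold by inspection.

Satisfiable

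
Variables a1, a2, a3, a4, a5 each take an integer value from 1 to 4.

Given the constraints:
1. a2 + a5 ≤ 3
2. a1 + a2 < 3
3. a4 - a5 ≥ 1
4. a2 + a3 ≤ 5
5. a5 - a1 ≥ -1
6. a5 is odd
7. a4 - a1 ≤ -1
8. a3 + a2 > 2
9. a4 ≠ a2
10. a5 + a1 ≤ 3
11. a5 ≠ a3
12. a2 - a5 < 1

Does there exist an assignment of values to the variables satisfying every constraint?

Constraints 3, 5, and 7 give a1 − a4 ≥ 1, a4 − a5 ≥ 1, a5 − a1 ≥ -1.
Adding all 3 inequalities: the left sides telescope to 0, and the right sides sum to 1 + 1 + (-1) = 1. So 0 ≥ 1, which is false.

Unsatisfiable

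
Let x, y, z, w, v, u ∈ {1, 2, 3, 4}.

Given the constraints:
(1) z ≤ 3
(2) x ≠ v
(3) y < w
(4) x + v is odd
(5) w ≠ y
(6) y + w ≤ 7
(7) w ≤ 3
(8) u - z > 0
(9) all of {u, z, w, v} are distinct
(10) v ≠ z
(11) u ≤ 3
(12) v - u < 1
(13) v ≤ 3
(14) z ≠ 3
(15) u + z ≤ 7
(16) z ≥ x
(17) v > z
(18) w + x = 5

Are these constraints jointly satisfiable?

Constraints 1, 7, 11, and 13 confine each of u, z, w, v to the 3 values {1, …, 3} (the domain already gives each ≥ 1).
Constraint 9 requires all 4 of them to be distinct, but only 3 values are available — impossible by the pigeonhole principle.

Unsatisfiable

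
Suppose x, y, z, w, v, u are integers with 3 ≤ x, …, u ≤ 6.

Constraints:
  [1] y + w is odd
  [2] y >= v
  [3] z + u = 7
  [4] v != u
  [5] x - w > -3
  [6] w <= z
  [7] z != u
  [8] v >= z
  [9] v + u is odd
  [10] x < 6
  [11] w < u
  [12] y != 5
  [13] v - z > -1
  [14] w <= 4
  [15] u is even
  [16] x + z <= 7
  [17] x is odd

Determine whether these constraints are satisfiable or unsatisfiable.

The assignment x = 3, y = 4, z = 3, w = 3, v = 3, u = 4 works:
  constraint 3 holds since z + u = 7.
  constraint 5 holds since x - w = 0.
  constraint 13 holds since v - z = 0.
The rest check out directly.

Satisfiable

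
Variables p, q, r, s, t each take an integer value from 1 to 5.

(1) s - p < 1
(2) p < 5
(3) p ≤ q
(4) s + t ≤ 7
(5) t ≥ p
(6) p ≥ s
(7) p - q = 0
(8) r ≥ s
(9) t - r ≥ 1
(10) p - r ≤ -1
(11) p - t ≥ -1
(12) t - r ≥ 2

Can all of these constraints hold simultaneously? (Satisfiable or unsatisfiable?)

Constraints 10, 11, and 12 give t − r ≥ 2, r − p ≥ 1, p − t ≥ -1.
Adding all 3 inequalities: the left sides telescope to 0, and the right sides sum to 2 + 1 + (-1) = 2. So 0 ≥ 2, which is false.

Unsatisfiable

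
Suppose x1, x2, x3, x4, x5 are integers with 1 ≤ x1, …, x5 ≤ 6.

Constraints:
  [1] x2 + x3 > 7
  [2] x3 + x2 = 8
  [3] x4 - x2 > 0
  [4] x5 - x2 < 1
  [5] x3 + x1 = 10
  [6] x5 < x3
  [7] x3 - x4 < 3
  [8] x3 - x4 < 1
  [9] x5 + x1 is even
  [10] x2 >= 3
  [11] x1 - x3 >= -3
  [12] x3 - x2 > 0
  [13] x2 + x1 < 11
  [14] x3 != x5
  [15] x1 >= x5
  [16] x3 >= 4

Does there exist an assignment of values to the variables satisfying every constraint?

Satisfiable

Try x1 = 5, x2 = 3, x3 = 5, x4 = 5, x5 = 3.
Check constraint 1: x2 + x3 = 8; constraint 2: x3 + x2 = 8. The remaining constraints are straightforward to verify.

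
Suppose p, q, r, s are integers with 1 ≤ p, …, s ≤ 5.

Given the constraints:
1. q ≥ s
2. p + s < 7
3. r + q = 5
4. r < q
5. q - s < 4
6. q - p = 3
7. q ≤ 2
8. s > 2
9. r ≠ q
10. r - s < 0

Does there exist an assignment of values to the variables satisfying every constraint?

From constraint 8: s ≥ 3. From constraints 1 and 7: s ≤ q and q ≤ 2, so s ≤ 2. But 2 < 3, so no value of s works.

Unsatisfiable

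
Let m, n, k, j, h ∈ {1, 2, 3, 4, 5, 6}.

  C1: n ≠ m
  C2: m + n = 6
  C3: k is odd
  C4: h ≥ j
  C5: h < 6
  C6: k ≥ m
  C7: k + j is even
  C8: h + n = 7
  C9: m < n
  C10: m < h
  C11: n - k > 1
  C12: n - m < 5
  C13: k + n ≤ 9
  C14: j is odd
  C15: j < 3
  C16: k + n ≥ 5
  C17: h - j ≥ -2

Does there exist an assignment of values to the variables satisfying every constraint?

Satisfiable

The assignment m = 1, n = 5, k = 1, j = 1, h = 2 works:
  constraint 2 holds since m + n = 6.
  constraint 8 holds since h + n = 7.
  constraint 11 holds since n - k = 4.
The rest check out directly.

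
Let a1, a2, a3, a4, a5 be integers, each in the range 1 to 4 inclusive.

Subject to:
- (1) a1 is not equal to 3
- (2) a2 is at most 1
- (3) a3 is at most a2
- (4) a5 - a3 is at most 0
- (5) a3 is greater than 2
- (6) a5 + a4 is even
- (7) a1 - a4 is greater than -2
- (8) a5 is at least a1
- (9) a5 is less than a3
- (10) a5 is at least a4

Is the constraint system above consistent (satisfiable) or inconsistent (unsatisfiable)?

Unsatisfiable

From constraint 5: a3 ≥ 3. From constraints 2 and 3: a3 ≤ a2 and a2 ≤ 1, so a3 ≤ 1. But 1 < 3, so no value of a3 works.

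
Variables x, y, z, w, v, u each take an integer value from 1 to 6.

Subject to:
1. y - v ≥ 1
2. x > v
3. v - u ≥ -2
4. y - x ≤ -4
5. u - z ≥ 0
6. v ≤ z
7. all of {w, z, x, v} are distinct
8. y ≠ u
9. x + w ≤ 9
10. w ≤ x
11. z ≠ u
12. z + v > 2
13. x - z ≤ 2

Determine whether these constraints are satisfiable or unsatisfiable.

Unsatisfiable

Constraints 1, 3, 4, 5, and 13 give z − x ≥ -2, x − y ≥ 4, y − v ≥ 1, v − u ≥ -2, u − z ≥ 0.
Adding all 5 inequalities: the left sides telescope to 0, and the right sides sum to (-2) + 4 + 1 + (-2) + 0 = 1. So 0 ≥ 1, which is false.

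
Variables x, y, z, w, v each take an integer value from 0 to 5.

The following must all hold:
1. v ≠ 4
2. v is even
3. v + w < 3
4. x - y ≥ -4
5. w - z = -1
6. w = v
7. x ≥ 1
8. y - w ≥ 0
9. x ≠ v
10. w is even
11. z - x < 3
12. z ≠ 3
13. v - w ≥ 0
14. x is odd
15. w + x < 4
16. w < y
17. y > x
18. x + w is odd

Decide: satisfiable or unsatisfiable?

The assignment x = 1, y = 2, z = 1, w = 0, v = 0 works:
  constraint 3 holds since v + w = 0.
  constraint 4 holds since x - y = -1.
  constraint 5 holds since w - z = -1.
The rest check out directly.

Satisfiable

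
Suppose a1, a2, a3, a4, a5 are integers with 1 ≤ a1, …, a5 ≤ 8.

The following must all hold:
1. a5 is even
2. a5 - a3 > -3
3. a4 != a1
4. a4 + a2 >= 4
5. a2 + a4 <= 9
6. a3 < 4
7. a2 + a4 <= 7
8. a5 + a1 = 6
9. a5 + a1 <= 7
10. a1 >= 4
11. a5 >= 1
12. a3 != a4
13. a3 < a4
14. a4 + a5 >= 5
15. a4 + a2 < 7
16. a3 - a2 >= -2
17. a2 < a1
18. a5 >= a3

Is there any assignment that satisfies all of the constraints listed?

Setting (a1, a2, a3, a4, a5) = (4, 3, 2, 3, 2) satisfies everything: constraint 2: a5 - a3 = 0; constraint 4: a4 + a2 = 6; constraint 5: a2 + a4 = 6, and the others follow.

Satisfiable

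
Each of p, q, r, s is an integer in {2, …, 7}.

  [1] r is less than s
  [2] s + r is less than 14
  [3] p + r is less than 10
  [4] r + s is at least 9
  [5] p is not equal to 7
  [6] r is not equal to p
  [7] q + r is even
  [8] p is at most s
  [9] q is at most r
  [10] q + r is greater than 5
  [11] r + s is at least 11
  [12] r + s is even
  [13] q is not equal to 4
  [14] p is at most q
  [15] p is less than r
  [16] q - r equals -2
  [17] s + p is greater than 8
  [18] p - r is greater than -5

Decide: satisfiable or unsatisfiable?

The assignment p = 3, q = 3, r = 5, s = 7 works:
  constraint 2 holds since s + r = 12.
  constraint 3 holds since p + r = 8.
  constraint 4 holds since r + s = 12.
The rest check out directly.

Satisfiable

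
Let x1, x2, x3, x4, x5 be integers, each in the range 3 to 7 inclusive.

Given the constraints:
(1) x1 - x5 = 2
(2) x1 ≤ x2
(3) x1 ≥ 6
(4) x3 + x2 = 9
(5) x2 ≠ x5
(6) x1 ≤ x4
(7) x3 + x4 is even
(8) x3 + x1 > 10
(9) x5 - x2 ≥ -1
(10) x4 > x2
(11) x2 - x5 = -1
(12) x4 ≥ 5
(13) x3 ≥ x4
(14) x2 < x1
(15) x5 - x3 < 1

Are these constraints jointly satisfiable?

From constraints 12 and 13: x3 ≥ x4 ≥ 5. From constraints 2 and 3: x2 ≥ x1 ≥ 6. Hence x3 + x2 ≥ 11. But constraint 4 requires x3 + x2 = 9, and 9 < 11. Contradiction.

Unsatisfiable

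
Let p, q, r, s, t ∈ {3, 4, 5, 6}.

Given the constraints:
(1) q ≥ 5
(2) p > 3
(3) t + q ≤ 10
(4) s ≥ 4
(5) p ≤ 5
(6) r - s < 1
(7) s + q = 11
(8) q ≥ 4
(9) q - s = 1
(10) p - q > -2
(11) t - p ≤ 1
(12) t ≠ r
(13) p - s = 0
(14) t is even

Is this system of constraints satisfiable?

Try p = 5, q = 6, r = 3, s = 5, t = 4.
Check constraint 3: t + q = 10; constraint 6: r - s = -2; constraint 7: s + q = 11. The remaining constraints are straightforward to verify.

Satisfiable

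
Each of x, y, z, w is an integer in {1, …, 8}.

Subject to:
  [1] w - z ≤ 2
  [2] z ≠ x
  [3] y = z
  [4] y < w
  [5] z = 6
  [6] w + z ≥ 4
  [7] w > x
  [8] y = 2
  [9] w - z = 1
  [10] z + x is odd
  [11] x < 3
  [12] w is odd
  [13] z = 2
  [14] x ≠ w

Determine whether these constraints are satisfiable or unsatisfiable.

Constraint 8 fixes y = 2 and constraint 5 fixes z = 6, but constraint 3 requires y = z. Since 2 ≠ 6, contradiction.

Unsatisfiable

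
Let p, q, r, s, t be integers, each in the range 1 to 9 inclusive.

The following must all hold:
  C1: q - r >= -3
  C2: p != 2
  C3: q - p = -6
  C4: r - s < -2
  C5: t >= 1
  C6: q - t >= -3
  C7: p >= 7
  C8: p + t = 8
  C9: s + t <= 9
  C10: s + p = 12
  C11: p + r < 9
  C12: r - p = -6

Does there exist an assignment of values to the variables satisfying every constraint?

Setting (p, q, r, s, t) = (7, 1, 1, 5, 1) satisfies everything: constraint 1: q - r = 0; constraint 3: q - p = -6; constraint 4: r - s = -4, and the others follow.

Satisfiable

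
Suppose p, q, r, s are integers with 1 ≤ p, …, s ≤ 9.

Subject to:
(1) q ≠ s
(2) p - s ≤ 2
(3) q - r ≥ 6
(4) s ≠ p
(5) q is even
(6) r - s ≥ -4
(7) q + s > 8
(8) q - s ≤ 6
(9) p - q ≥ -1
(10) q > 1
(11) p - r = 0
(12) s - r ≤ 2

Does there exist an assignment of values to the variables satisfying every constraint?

Unsatisfiable

Constraints 2, 3, 9, and 12 give q − r ≥ 6, r − s ≥ -2, s − p ≥ -2, p − q ≥ -1.
Adding all 4 inequalities: the left sides telescope to 0, and the right sides sum to 6 + (-2) + (-2) + (-1) = 1. So 0 ≥ 1, which is false.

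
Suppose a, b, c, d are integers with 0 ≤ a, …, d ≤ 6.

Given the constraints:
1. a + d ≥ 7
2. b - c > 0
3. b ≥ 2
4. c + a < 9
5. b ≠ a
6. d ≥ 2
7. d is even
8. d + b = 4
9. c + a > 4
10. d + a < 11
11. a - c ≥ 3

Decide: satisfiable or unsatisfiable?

Satisfiable

Try a = 6, b = 2, c = 0, d = 2.
Check constraint 1: a + d = 8; constraint 2: b - c = 2. The remaining constraints are straightforward to verify.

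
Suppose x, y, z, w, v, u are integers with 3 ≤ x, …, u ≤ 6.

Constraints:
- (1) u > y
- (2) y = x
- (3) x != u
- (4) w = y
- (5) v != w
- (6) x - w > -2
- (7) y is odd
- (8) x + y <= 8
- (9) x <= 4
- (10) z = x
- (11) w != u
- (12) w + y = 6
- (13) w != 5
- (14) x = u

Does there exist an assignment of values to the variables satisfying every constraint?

From constraints 2, 4, and 14, w = y = x = u, so w = u. But constraint 11 says w ≠ u. Contradiction.

Unsatisfiable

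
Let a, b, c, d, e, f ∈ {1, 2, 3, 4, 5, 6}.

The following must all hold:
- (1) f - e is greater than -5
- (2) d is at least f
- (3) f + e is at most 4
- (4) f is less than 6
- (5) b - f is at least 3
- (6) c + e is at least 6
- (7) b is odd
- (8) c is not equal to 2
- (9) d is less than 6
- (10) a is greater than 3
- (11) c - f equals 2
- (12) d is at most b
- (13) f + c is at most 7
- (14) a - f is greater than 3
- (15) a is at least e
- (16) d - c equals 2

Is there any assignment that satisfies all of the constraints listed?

Try a = 5, b = 5, c = 3, d = 5, e = 3, f = 1.
Check constraint 1: f - e = -2; constraint 3: f + e = 4; constraint 5: b - f = 4. The remaining constraints are straightforward to verify.

Satisfiable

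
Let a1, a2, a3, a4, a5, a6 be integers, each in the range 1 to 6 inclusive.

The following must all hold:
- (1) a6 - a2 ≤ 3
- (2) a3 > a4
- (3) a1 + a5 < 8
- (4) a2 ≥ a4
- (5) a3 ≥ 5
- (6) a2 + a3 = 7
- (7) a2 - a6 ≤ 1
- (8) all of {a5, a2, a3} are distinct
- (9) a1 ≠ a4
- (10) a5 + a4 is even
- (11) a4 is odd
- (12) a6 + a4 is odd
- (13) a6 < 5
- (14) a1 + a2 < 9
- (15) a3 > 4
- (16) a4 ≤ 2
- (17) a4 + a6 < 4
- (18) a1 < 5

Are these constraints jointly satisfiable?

Satisfiable

Take a1 = 4, a2 = 2, a3 = 5, a4 = 1, a5 = 3, a6 = 2. Then constraint 1: a6 - a2 = 0; constraint 3: a1 + a5 = 7, and every other listed constraint is also met.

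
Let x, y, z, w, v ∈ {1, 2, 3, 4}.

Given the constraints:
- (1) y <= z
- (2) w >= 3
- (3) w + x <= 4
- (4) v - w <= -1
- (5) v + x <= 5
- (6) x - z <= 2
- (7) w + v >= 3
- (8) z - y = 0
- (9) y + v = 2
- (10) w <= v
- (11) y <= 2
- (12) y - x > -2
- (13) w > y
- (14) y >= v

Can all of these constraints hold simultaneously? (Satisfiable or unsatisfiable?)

Unsatisfiable

From constraints 2 and 10: v ≥ w and w ≥ 3, so v ≥ 3. From constraints 11 and 14: v ≤ y and y ≤ 2, so v ≤ 2. But 2 < 3, so no value of v works.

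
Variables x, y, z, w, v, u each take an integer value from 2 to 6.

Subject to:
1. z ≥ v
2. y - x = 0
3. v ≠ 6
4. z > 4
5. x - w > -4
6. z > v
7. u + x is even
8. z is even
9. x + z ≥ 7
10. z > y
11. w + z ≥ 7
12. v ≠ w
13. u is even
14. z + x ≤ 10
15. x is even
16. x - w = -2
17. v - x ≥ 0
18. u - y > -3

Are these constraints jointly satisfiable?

Setting (x, y, z, w, v, u) = (2, 2, 6, 4, 5, 2) satisfies everything: constraint 2: y - x = 0; constraint 5: x - w = -2, and the others follow.

Satisfiable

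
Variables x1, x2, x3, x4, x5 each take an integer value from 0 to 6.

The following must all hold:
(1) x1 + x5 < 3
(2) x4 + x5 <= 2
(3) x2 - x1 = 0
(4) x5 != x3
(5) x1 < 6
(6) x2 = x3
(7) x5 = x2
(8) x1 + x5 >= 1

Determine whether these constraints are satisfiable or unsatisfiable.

Unsatisfiable

From constraints 6 and 7, x5 = x2 = x3, so x5 = x3. But constraint 4 says x5 ≠ x3. Contradiction.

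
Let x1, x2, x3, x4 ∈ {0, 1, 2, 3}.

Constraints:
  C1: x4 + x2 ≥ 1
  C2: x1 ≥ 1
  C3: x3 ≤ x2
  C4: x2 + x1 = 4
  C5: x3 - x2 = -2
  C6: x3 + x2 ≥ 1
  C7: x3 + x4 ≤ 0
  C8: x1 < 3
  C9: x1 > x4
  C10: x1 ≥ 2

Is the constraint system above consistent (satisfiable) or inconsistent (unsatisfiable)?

The assignment x1 = 2, x2 = 2, x3 = 0, x4 = 0 works:
  constraint 1 holds since x4 + x2 = 2.
  constraint 4 holds since x2 + x1 = 4.
  constraint 5 holds since x3 - x2 = -2.
The rest check out directly.

Satisfiable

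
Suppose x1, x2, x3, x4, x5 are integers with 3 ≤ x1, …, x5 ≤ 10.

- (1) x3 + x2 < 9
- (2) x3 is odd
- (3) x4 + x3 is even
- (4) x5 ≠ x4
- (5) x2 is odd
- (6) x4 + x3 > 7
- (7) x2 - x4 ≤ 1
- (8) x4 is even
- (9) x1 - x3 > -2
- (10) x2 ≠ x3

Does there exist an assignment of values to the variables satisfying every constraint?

Unsatisfiable

Constraint 8 makes x4 even and constraint 2 makes x3 odd, so x4 + x3 must be odd. Constraint 3 says x4 + x3 is even — contradiction.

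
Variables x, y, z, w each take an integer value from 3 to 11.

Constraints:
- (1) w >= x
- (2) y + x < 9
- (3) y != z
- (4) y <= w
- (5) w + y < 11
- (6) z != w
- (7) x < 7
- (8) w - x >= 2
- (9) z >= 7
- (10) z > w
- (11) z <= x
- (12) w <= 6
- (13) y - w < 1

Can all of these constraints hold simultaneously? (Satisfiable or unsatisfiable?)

From constraints 9 and 11: x ≥ z and z ≥ 7, so x ≥ 7. From constraint 7: x ≤ 6. But 6 < 7, so no value of x works.

Unsatisfiable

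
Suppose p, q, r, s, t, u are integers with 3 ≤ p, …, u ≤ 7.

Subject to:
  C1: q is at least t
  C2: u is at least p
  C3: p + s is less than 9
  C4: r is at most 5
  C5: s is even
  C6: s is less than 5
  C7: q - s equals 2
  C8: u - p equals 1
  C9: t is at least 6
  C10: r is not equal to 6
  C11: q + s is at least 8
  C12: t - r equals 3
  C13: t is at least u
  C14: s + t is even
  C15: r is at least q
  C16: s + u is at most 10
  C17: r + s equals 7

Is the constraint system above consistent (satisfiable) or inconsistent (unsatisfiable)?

Unsatisfiable

From constraints 1 and 9: q ≥ t and t ≥ 6, so q ≥ 6. From constraints 4 and 15: q ≤ r and r ≤ 5, so q ≤ 5. But 5 < 6, so no value of q works.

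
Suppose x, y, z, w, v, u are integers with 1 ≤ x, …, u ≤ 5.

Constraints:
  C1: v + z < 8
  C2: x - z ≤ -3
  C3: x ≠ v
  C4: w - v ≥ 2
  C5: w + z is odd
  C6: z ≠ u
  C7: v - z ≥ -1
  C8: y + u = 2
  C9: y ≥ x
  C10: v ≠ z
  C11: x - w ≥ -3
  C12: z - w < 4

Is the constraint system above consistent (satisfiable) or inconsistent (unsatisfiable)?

Unsatisfiable

Constraints 2, 4, 7, and 11 give z − x ≥ 3, x − w ≥ -3, w − v ≥ 2, v − z ≥ -1.
Adding all 4 inequalities: the left sides telescope to 0, and the right sides sum to 3 + (-3) + 2 + (-1) = 1. So 0 ≥ 1, which is false.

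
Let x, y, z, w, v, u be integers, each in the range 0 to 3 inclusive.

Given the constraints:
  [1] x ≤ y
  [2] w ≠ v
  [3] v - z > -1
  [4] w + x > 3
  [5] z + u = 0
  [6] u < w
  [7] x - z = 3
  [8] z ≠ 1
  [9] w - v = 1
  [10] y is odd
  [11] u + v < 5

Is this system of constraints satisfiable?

Satisfiable

Take x = 3, y = 3, z = 0, w = 3, v = 2, u = 0. Then constraint 3: v - z = 2; constraint 4: w + x = 6; constraint 5: z + u = 0, and every other listed constraint is also met.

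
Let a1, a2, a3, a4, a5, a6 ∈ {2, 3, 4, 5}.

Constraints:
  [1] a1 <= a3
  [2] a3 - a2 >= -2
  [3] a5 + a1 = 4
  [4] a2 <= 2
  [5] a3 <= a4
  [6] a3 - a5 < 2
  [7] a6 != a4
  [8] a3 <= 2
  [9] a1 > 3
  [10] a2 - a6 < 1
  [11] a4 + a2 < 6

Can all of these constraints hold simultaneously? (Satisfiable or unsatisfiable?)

From constraint 9: a1 ≥ 4. From constraints 1 and 8: a1 ≤ a3 and a3 ≤ 2, so a1 ≤ 2. But 2 < 4, so no value of a1 works.

Unsatisfiable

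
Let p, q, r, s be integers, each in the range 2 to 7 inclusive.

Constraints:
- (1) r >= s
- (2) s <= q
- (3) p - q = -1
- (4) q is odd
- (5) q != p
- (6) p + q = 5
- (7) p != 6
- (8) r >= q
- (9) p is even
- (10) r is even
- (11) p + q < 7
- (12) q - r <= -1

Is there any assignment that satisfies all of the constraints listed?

Setting (p, q, r, s) = (2, 3, 6, 3) satisfies everything: constraint 3: p - q = -1; constraint 6: p + q = 5, and the others follow.

Satisfiable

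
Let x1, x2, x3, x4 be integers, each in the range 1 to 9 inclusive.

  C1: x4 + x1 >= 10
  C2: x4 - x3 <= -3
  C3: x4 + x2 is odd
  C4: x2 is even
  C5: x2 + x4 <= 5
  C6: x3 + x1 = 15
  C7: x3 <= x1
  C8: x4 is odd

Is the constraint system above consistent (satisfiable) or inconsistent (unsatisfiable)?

Try x1 = 9, x2 = 2, x3 = 6, x4 = 3.
Check constraint 1: x4 + x1 = 12; constraint 2: x4 - x3 = -3. The remaining constraints are straightforward to verify.

Satisfiable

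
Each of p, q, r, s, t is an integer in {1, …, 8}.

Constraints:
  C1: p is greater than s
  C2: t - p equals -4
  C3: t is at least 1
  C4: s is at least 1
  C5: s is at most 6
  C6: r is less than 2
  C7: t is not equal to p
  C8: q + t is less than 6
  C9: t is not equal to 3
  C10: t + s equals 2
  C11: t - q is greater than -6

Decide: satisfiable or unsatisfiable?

Satisfiable

The assignment p = 5, q = 4, r = 1, s = 1, t = 1 works:
  constraint 2 holds since t - p = -4.
  constraint 8 holds since q + t = 5.
The rest check out directly.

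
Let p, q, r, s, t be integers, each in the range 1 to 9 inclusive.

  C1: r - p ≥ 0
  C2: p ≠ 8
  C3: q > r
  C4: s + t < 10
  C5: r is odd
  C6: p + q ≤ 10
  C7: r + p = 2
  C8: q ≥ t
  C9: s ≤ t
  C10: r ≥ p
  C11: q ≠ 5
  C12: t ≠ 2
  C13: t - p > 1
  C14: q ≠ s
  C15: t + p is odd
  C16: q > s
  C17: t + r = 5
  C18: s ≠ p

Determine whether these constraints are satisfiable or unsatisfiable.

Try p = 1, q = 9, r = 1, s = 4, t = 4.
Check constraint 1: r - p = 0; constraint 4: s + t = 8. The remaining constraints are straightforward to verify.

Satisfiable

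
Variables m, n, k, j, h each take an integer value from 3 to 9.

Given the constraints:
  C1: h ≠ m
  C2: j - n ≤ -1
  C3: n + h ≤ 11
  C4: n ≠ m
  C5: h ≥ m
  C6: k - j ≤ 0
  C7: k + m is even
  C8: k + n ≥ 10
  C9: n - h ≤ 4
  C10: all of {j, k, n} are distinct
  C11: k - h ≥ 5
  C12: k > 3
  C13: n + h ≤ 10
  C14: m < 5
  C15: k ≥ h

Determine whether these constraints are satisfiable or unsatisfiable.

Unsatisfiable

Constraints 2, 6, 9, and 11 give k − h ≥ 5, h − n ≥ -4, n − j ≥ 1, j − k ≥ 0.
Adding all 4 inequalities: the left sides telescope to 0, and the right sides sum to 5 + (-4) + 1 + 0 = 2. So 0 ≥ 2, which is false.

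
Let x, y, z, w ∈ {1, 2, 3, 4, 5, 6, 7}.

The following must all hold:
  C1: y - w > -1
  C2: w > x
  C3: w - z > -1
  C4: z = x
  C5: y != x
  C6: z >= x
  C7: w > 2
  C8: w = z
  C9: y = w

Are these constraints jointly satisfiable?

From constraints 4, 8, and 9, y = w = z = x, so y = x. But constraint 5 says y ≠ x. Contradiction.

Unsatisfiable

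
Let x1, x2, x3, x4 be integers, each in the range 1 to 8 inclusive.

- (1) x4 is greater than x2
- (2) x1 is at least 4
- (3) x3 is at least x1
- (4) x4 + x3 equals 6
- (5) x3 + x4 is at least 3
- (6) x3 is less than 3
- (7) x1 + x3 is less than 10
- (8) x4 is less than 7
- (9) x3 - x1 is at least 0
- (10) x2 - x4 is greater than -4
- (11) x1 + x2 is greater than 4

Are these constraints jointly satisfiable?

From constraints 2 and 3: x3 ≥ x1 and x1 ≥ 4, so x3 ≥ 4. From constraint 6: x3 ≤ 2. But 2 < 4, so no value of x3 works.

Unsatisfiable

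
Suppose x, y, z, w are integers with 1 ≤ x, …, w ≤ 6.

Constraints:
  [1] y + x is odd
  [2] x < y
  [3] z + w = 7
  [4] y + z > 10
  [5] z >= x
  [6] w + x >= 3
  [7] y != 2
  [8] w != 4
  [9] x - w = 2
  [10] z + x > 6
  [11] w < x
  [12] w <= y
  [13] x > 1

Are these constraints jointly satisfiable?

Satisfiable

The assignment x = 3, y = 6, z = 6, w = 1 works:
  constraint 3 holds since z + w = 7.
  constraint 4 holds since y + z = 12.
  constraint 6 holds since w + x = 4.
The rest check out directly.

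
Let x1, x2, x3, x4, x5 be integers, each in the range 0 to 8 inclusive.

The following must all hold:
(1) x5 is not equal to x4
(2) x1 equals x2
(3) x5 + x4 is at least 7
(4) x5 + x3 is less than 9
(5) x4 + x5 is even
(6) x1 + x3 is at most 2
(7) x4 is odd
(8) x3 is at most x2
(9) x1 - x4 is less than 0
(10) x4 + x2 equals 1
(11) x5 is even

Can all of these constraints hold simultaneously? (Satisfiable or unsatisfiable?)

Unsatisfiable

Constraint 7 makes x4 odd and constraint 11 makes x5 even, so x4 + x5 must be odd. Constraint 5 says x4 + x5 is even — contradiction.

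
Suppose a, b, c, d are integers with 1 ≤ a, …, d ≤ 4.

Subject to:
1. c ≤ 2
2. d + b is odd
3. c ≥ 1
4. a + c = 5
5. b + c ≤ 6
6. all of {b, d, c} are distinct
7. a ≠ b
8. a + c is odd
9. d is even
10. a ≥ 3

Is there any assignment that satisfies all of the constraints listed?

The assignment a = 4, b = 3, c = 1, d = 4 works:
  constraint 4 holds since a + c = 5.
  constraint 5 holds since b + c = 4.
The rest check out directly.

Satisfiable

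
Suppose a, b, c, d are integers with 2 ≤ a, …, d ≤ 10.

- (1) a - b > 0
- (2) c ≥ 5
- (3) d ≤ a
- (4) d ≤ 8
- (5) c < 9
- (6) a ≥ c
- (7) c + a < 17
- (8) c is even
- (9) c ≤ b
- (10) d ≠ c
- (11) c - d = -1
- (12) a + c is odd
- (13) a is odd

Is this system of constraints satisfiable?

Satisfiable

Try a = 9, b = 7, c = 6, d = 7.
Check constraint 1: a - b = 2; constraint 7: c + a = 15. The remaining constraints are straightforward to verify.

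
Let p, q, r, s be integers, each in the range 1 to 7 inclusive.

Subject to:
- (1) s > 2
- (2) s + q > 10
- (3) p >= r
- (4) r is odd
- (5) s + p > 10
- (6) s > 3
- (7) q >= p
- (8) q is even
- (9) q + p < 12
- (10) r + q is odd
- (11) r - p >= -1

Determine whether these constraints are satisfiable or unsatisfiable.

Satisfiable

One satisfying assignment is p = 5, q = 6, r = 5, s = 7.
For the less obvious constraints — constraint 2: s + q = 13; constraint 5: s + p = 12; constraint 9: q + p = 11 — and the others hold by inspection.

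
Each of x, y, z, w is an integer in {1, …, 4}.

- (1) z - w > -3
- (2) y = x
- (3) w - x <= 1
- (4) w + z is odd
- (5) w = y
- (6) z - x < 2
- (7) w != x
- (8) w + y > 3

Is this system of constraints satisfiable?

Unsatisfiable

From constraints 2 and 5, w = y = x, so w = x. But constraint 7 says w ≠ x. Contradiction.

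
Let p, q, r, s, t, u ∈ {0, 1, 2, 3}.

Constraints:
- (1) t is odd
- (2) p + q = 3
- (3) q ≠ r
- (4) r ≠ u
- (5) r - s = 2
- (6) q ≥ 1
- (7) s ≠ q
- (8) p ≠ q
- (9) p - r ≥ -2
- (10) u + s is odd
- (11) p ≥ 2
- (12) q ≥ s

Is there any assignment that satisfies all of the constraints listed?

Satisfiable

Take p = 2, q = 1, r = 2, s = 0, t = 1, u = 1. Then constraint 2: p + q = 3; constraint 5: r - s = 2, and every other listed constraint is also met.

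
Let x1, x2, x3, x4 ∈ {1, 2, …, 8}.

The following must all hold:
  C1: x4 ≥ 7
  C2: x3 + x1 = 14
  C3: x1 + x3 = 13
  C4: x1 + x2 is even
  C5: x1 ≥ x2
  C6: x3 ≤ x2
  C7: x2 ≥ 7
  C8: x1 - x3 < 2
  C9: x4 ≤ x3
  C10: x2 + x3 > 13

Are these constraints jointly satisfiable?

Unsatisfiable

From constraints 5 and 7: x1 ≥ x2 ≥ 7. From constraints 1 and 9: x3 ≥ x4 ≥ 7. Hence x1 + x3 ≥ 14. But constraint 3 requires x1 + x3 = 13, and 13 < 14. Contradiction.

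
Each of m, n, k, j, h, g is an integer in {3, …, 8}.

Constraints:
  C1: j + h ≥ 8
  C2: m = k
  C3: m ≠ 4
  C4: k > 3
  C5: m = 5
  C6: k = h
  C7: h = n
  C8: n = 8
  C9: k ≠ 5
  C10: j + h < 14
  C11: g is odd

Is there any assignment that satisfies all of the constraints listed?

Unsatisfiable

Constraint 5 fixes m = 5 and constraint 8 fixes n = 8. Constraints 2, 6, and 7 give m = k = h = n, so m = n. But 5 ≠ 8 — contradiction.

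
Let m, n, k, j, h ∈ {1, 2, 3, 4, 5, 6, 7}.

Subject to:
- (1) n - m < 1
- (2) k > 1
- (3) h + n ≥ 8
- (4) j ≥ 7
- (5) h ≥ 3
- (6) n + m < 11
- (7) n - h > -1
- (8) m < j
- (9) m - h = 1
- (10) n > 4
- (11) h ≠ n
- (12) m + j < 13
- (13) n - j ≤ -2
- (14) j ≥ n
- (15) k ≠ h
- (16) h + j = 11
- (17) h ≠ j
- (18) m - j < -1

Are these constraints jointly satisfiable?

The assignment m = 5, n = 5, k = 5, j = 7, h = 4 works:
  constraint 1 holds since n - m = 0.
  constraint 3 holds since h + n = 9.
  constraint 6 holds since n + m = 10.
The rest check out directly.

Satisfiable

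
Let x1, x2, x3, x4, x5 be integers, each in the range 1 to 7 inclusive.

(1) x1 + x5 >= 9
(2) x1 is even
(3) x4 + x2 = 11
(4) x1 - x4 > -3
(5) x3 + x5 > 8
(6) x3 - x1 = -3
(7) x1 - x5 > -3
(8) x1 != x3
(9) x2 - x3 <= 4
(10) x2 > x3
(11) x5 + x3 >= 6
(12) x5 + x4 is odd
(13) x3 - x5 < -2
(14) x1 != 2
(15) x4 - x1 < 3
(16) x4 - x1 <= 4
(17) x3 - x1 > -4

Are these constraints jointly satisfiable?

Try x1 = 6, x2 = 4, x3 = 3, x4 = 7, x5 = 6.
Check constraint 1: x1 + x5 = 12; constraint 3: x4 + x2 = 11; constraint 4: x1 - x4 = -1. The remaining constraints are straightforward to verify.

Satisfiable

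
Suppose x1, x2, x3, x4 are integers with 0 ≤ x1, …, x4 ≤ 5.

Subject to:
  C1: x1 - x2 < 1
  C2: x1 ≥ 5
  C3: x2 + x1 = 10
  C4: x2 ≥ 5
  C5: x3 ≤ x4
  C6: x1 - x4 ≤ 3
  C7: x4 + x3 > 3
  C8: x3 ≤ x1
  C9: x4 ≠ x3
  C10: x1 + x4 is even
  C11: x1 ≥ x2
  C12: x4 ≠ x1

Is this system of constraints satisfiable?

The assignment x1 = 5, x2 = 5, x3 = 2, x4 = 3 works:
  constraint 1 holds since x1 - x2 = 0.
  constraint 3 holds since x2 + x1 = 10.
  constraint 6 holds since x1 - x4 = 2.
The rest check out directly.

Satisfiable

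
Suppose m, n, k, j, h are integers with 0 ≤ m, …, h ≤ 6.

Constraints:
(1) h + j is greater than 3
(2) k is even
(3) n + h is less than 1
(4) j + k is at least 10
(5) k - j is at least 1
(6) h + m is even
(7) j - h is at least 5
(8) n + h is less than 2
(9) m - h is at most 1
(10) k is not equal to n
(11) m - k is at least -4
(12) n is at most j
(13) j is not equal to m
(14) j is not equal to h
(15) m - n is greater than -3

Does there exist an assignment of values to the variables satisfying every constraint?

Constraints 5, 7, 9, and 11 give h − m ≥ -1, m − k ≥ -4, k − j ≥ 1, j − h ≥ 5.
Adding all 4 inequalities: the left sides telescope to 0, and the right sides sum to (-1) + (-4) + 1 + 5 = 1. So 0 ≥ 1, which is false.

Unsatisfiable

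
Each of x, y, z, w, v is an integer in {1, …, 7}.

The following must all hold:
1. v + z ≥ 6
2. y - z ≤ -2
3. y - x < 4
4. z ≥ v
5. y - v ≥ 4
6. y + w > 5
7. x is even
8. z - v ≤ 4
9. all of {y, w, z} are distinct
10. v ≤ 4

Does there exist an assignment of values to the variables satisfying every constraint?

Constraints 2, 5, and 8 give v − z ≥ -4, z − y ≥ 2, y − v ≥ 4.
Adding all 3 inequalities: the left sides telescope to 0, and the right sides sum to (-4) + 2 + 4 = 2. So 0 ≥ 2, which is false.

Unsatisfiable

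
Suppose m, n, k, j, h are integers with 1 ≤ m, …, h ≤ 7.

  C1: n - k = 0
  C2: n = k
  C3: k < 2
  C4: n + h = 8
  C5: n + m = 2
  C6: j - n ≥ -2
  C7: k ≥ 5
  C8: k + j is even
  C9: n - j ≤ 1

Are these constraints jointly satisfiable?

From constraint 7: k ≥ 5. From constraint 3: k ≤ 1. But 1 < 5, so no value of k works.

Unsatisfiable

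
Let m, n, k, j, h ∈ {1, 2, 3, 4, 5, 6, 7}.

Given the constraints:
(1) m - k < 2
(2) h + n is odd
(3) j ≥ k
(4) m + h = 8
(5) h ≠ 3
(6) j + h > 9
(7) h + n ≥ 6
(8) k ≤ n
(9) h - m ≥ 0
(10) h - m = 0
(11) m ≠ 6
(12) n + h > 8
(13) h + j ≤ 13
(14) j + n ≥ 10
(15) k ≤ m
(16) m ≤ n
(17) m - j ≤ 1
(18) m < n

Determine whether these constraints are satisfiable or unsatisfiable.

Try m = 4, n = 5, k = 3, j = 6, h = 4.
Check constraint 1: m - k = 1; constraint 4: m + h = 8. The remaining constraints are straightforward to verify.

Satisfiable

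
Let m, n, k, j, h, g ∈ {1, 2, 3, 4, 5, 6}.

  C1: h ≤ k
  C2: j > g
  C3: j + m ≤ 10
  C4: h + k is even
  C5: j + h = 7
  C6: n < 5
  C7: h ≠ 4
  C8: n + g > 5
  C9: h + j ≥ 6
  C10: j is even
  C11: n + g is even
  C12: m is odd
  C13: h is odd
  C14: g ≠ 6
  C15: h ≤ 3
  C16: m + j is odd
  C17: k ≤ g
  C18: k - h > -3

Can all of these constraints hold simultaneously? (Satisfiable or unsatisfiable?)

Take m = 1, n = 1, k = 1, j = 6, h = 1, g = 5. Then constraint 3: j + m = 7; constraint 5: j + h = 7, and every other listed constraint is also met.

Satisfiable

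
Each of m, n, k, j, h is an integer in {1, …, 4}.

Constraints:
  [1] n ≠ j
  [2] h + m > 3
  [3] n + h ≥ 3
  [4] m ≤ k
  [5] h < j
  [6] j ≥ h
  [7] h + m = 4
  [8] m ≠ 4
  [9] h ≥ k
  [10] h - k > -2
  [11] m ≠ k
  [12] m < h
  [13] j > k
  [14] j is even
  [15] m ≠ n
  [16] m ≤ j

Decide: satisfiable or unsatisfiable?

Try m = 1, n = 2, k = 2, j = 4, h = 3.
Check constraint 2: h + m = 4; constraint 3: n + h = 5; constraint 7: h + m = 4. The remaining constraints are straightforward to verify.

Satisfiable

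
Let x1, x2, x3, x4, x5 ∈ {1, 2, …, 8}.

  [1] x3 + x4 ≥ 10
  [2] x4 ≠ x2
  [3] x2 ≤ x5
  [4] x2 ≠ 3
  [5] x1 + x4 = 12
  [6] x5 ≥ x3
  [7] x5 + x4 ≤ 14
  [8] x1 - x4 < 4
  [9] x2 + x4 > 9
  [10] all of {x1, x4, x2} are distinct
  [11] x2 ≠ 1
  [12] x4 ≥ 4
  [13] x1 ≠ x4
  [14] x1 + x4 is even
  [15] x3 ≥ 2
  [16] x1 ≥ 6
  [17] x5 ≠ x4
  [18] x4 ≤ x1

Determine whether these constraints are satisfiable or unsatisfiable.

Satisfiable

Setting (x1, x2, x3, x4, x5) = (7, 6, 5, 5, 6) satisfies everything: constraint 1: x3 + x4 = 10; constraint 5: x1 + x4 = 12; constraint 7: x5 + x4 = 11, and the others follow.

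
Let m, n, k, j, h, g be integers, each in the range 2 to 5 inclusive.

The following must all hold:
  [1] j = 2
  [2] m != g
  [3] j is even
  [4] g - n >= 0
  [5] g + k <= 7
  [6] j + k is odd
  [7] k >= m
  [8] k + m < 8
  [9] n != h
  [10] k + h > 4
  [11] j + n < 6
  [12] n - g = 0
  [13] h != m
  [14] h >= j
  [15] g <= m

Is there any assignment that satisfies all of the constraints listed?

Satisfiable

Try m = 3, n = 2, k = 3, j = 2, h = 4, g = 2.
Check constraint 4: g - n = 0; constraint 5: g + k = 5. The remaining constraints are straightforward to verify.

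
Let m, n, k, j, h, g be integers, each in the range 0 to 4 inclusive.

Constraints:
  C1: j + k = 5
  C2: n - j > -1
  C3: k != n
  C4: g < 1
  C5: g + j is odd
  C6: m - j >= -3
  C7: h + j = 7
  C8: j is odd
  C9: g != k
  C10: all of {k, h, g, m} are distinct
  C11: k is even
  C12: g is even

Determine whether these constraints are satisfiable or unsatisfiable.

Satisfiable

Setting (m, n, k, j, h, g) = (1, 4, 2, 3, 4, 0) satisfies everything: constraint 1: j + k = 5; constraint 2: n - j = 1; constraint 6: m - j = -2, and the others follow.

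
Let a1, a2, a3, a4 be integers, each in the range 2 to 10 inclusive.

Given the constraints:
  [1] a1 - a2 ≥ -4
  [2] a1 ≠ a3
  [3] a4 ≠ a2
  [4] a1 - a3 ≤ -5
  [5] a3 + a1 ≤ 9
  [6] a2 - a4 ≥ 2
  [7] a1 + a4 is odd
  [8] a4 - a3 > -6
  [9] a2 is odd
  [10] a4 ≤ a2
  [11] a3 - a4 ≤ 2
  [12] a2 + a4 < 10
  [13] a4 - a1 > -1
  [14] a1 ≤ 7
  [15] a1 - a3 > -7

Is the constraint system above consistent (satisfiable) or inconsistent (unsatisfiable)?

Constraints 1, 4, 6, and 11 give a1 − a2 ≥ -4, a2 − a4 ≥ 2, a4 − a3 ≥ -2, a3 − a1 ≥ 5.
Adding all 4 inequalities: the left sides telescope to 0, and the right sides sum to (-4) + 2 + (-2) + 5 = 1. So 0 ≥ 1, which is false.

Unsatisfiable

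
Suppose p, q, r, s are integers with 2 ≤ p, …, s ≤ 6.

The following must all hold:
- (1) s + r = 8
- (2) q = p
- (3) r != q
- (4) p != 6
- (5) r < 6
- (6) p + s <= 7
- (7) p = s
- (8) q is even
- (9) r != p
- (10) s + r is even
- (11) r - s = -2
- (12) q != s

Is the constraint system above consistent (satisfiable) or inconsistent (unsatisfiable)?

From constraints 2 and 7, q = p = s, so q = s. But constraint 12 says q ≠ s. Contradiction.

Unsatisfiable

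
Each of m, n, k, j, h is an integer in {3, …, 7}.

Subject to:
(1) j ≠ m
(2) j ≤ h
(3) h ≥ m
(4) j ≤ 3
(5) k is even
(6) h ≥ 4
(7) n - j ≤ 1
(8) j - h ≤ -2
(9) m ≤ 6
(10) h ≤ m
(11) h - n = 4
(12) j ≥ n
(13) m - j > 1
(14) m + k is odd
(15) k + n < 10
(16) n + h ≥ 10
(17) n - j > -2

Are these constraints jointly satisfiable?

From constraints 4 and 12: n ≤ j ≤ 3. From constraints 9 and 10: h ≤ m ≤ 6. Hence n + h ≤ 9. But constraint 16 requires n + h ≥ 10, and 10 > 9. Contradiction.

Unsatisfiable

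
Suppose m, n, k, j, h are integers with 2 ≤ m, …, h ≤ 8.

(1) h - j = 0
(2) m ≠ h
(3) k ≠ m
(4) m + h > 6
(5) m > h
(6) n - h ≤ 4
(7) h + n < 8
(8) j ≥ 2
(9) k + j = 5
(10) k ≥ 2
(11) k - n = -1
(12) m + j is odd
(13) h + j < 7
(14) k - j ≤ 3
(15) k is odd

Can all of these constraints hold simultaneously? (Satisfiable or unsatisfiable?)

Satisfiable

The assignment m = 5, n = 4, k = 3, j = 2, h = 2 works:
  constraint 1 holds since h - j = 0.
  constraint 4 holds since m + h = 7.
The rest check out directly.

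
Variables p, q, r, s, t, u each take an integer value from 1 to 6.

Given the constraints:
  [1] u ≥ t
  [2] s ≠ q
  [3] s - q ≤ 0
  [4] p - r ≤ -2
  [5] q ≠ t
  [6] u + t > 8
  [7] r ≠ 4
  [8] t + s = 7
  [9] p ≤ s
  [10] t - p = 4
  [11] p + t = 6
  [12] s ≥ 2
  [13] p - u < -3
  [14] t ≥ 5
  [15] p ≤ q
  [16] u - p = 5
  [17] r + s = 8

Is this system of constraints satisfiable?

Try p = 1, q = 3, r = 6, s = 2, t = 5, u = 6.
Check constraint 3: s - q = -1; constraint 4: p - r = -5; constraint 6: u + t = 11. The remaining constraints are straightforward to verify.

Satisfiable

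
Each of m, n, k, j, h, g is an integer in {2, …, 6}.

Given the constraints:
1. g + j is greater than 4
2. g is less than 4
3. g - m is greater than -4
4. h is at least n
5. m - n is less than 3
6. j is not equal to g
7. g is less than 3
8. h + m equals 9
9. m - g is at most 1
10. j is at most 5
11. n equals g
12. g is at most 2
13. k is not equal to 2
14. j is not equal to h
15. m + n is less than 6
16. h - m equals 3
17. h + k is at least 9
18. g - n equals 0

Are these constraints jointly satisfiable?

The assignment m = 3, n = 2, k = 5, j = 5, h = 6, g = 2 works:
  constraint 1 holds since g + j = 7.
  constraint 3 holds since g - m = -1.
  constraint 5 holds since m - n = 1.
The rest check out directly.

Satisfiable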